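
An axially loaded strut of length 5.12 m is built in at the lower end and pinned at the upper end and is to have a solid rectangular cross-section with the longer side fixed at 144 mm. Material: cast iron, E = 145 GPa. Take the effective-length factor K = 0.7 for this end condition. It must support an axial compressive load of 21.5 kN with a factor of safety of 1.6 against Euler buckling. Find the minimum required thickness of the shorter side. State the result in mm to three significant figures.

Required P_cr = n·P = 1.6 × 21.5 = 34.40 kN
L_e = K·L = 0.7 × 5.12 = 3.584 m
Required I = P_cr·L_e²/(π²E) = 3.440×10^4 × 3.584² / (π² × 1.45×10^11) = 3.088×10^-7 m⁴
I_req = 3.088×10^5 mm⁴
Rectangle, weak axis: I_min = h·b³/12 with h = 144 mm fixed  ⇒  b = (12I/h)^(1/3) = 29.5 mm

b ≈ 29.5 mm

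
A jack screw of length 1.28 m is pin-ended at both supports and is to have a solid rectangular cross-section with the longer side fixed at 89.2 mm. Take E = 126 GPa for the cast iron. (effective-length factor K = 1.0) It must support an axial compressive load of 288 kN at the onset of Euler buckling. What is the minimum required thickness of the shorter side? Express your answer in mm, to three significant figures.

b ≈ 37.1 mm

L_e = K·L = 1 × 1.28 = 1.280 m
Required I = P_cr·L_e²/(π²E) = 2.880×10^5 × 1.280² / (π² × 1.26×10^11) = 3.794×10^-7 m⁴
I_req = 3.794×10^5 mm⁴
Rectangle, weak axis: I_min = h·b³/12 with h = 89.2 mm fixed  ⇒  b = (12I/h)^(1/3) = 37.1 mm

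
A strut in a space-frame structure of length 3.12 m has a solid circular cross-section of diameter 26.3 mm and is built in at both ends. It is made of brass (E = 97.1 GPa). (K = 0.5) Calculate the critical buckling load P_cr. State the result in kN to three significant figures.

I = πd⁴/64 = π×26.3⁴/64 = 2.349×10^4 mm⁴
I = 2.349×10^4 mm⁴ = 2.349×10^-8 m⁴
Effective length L_e = K·L = 0.5 × 3.12 = 1.560 m
P_cr = π²EI / L_e² = π² × 97.1×10⁹ × 2.349×10^-8 / 1.560² = 9.248×10^3 N

P_cr ≈ 9.25 kN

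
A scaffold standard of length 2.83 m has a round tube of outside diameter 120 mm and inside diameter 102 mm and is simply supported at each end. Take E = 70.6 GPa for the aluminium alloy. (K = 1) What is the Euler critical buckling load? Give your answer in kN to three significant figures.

P_cr ≈ 423 kN

d_o = 120 mm, d_i = 102 mm
I = π(d_o⁴ − d_i⁴)/64 = π(120⁴ − 102.0⁴)/64 = 4.865×10^6 mm⁴
I = 4.865×10^6 mm⁴ = 4.865×10^-6 m⁴
Effective length L_e = K·L = 1 × 2.83 = 2.830 m
P_cr = π²EI / L_e² = π² × 70.6×10⁹ × 4.865×10^-6 / 2.830² = 4.233×10^5 N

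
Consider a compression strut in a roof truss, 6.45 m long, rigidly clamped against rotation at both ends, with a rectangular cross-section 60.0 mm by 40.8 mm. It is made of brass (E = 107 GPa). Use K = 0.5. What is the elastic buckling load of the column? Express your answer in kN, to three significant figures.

Buckling occurs about the weak axis: I_min = h·b³/12 with b = 40.8 mm (the shorter side).
I_min = 60.0×40.8³/12 = 3.396×10^5 mm⁴
I = 3.396×10^5 mm⁴ = 3.396×10^-7 m⁴
Effective length L_e = K·L = 0.5 × 6.45 = 3.225 m
P_cr = π²EI / L_e² = π² × 107×10⁹ × 3.396×10^-7 / 3.225² = 3.448×10^4 N

P_cr ≈ 34.5 kN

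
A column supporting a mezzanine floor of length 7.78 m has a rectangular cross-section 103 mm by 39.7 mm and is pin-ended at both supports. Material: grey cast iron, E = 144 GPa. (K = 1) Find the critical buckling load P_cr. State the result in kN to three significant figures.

Buckling occurs about the weak axis: I_min = h·b³/12 with b = 39.7 mm (the shorter side).
I_min = 103×39.7³/12 = 5.371×10^5 mm⁴
I = 5.371×10^5 mm⁴ = 5.371×10^-7 m⁴
Effective length L_e = K·L = 1 × 7.78 = 7.780 m
P_cr = π²EI / L_e² = π² × 144×10⁹ × 5.371×10^-7 / 7.780² = 1.261×10^4 N

P_cr ≈ 12.6 kN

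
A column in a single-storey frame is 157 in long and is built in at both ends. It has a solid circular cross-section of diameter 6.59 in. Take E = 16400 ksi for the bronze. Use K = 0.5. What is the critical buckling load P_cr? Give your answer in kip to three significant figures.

P_cr ≈ 2430 kip

I = πd⁴/64 = π×6.59⁴/64 = 92.58 in⁴
Effective length L_e = K·L = 0.5 × 157 = 78.50 in
P_cr = π²EI / L_e² = π² × 16400×10³ × 92.58 / 78.50² = 2.432×10^6 lb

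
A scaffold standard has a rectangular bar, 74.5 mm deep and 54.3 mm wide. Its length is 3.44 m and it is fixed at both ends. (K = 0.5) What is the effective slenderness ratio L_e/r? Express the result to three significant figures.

λ ≈ 110

For a rectangle r_min = b/√12 = 54.3/√12 = 15.68 mm
L_e = K·L = 0.5 × 3.44 m = 1.720 m = 1720.0 mm
λ = L_e / r_min = 1720.0 / 15.68 = 110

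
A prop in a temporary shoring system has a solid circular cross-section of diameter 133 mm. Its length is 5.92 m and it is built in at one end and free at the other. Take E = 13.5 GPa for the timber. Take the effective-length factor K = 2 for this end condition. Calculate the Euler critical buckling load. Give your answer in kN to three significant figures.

I = πd⁴/64 = π×133⁴/64 = 1.536×10^7 mm⁴
I = 1.536×10^7 mm⁴ = 1.536×10^-5 m⁴
Effective length L_e = K·L = 2 × 5.92 = 11.84 m
P_cr = π²EI / L_e² = π² × 13.5×10⁹ × 1.536×10^-5 / 11.84² = 1.460×10^4 N

P_cr ≈ 14.6 kN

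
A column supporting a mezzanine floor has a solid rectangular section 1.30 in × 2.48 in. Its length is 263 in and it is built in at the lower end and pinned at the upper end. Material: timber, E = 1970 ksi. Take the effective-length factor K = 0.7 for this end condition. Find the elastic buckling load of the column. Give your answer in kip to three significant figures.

P_cr ≈ 0.260 kip

Buckling occurs about the weak axis: I_min = h·b³/12 with b = 1.30 in (the shorter side).
I_min = 2.48×1.30³/12 = 0.4540 in⁴
Effective length L_e = K·L = 0.7 × 263 = 184.1 in
P_cr = π²EI / L_e² = π² × 1970×10³ × 0.4540 / 184.1² = 260.5 lb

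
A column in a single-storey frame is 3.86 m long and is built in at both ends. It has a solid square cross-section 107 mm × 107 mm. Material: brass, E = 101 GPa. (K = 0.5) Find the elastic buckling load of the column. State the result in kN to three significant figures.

P_cr ≈ 2920 kN

I = a⁴/12 = 107⁴/12 = 1.092×10^7 mm⁴
I = 1.092×10^7 mm⁴ = 1.092×10^-5 m⁴
Effective length L_e = K·L = 0.5 × 3.86 = 1.930 m
P_cr = π²EI / L_e² = π² × 101×10⁹ × 1.092×10^-5 / 1.930² = 2.923×10^6 N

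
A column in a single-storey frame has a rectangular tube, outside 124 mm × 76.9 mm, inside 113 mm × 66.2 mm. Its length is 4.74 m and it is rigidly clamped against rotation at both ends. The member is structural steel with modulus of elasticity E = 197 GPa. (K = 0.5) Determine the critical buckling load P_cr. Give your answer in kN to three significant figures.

Weak-axis I_min = (h_o·b_o³ − h_i·b_i³)/12 with b_o = 76.9, b_i = 66.20 mm (shorter outer/inner sides).
I_min = (124×76.9³ − 113.0×66.20³)/12 = 1.967×10^6 mm⁴
I = 1.967×10^6 mm⁴ = 1.967×10^-6 m⁴
Effective length L_e = K·L = 0.5 × 4.74 = 2.370 m
P_cr = π²EI / L_e² = π² × 197×10⁹ × 1.967×10^-6 / 2.370² = 6.810×10^5 N

P_cr ≈ 681 kN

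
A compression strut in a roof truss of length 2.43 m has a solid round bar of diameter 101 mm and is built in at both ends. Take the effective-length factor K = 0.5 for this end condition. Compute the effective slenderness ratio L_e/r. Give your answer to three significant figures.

λ ≈ 48.1

For a solid circle r = d/4 = 101/4 = 25.25 mm
L_e = K·L = 0.5 × 2.43 m = 1.215 m = 1215.0 mm
λ = L_e / r_min = 1215.0 / 25.25 = 48.1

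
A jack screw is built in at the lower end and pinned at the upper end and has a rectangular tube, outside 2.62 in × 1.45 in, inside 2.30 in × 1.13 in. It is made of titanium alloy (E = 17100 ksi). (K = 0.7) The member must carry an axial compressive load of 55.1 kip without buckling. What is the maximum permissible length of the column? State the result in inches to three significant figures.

Weak-axis I_min = (h_o·b_o³ − h_i·b_i³)/12 with b_o = 1.45, b_i = 1.130 in (shorter outer/inner sides).
I_min = (2.62×1.45³ − 2.300×1.130³)/12 = 0.3891 in⁴
At the buckling limit P_cr = P = 5.510×10^4 lb
From P_cr = π²EI/(K·L)²:  L = (1/K)·√(π²EI/P_cr) = (1/0.7)·√(π²×1.71×10^7×0.3891/5.510×10^4)
L = 49.3 in

L_max ≈ 49.3 in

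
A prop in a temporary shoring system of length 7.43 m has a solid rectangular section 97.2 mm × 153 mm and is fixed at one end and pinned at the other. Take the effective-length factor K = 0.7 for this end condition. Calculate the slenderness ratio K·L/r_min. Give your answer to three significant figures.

λ ≈ 185

Buckling occurs about the weak axis: I_min = h·b³/12 with b = 97.2 mm (the shorter side).
I_min = 153×97.2³/12 = 1.171×10^7 mm⁴
A = 1.487×10^4 mm²;  r_min = √(I/A) = √(1.171×10^7/1.487×10^4) = 28.06 mm
L_e = K·L = 0.7 × 7.43 m = 5.201 m = 5201.0 mm
λ = L_e / r_min = 5201.0 / 28.06 = 185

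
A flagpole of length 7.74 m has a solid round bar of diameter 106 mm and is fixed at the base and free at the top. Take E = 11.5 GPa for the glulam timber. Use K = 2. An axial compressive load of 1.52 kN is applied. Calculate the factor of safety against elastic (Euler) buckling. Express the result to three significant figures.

n ≈ 1.93

I = πd⁴/64 = π×106⁴/64 = 6.197×10^6 mm⁴
I = 6.197×10^6 mm⁴ = 6.197×10^-6 m⁴
Effective length L_e = K·L = 2 × 7.74 = 15.48 m
P_cr = π²EI / L_e² = π² × 11.5×10⁹ × 6.197×10^-6 / 15.48² = 2.935×10^3 N
Factor of safety n = P_cr / P = 2.9353 / 1.52 = 1.93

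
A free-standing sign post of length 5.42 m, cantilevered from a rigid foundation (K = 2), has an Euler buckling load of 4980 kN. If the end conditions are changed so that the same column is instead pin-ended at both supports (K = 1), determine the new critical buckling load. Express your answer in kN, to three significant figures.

P_cr ≈ 19900 kN

P_cr ∝ 1/K², so P_cr,new = P_cr,old × (K_old/K_new)² = 4980 × (2/1)²
= 4980 × 4.000 = 19900 kN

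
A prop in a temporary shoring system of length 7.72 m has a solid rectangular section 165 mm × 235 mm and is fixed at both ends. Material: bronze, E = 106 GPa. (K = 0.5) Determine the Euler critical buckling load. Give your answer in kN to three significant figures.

P_cr ≈ 6180 kN

Buckling occurs about the weak axis: I_min = h·b³/12 with b = 165 mm (the shorter side).
I_min = 235×165³/12 = 8.797×10^7 mm⁴
I = 8.797×10^7 mm⁴ = 8.797×10^-5 m⁴
Effective length L_e = K·L = 0.5 × 7.72 = 3.860 m
P_cr = π²EI / L_e² = π² × 106×10⁹ × 8.797×10^-5 / 3.860² = 6.177×10^6 N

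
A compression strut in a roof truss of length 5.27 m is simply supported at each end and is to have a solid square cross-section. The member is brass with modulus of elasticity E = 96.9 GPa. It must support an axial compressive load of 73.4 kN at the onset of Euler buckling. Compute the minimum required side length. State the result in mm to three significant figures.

L_e = K·L = 1 × 5.27 = 5.270 m
Required I = P_cr·L_e²/(π²E) = 7.340×10^4 × 5.270² / (π² × 9.69×10^10) = 2.132×10^-6 m⁴
I_req = 2.132×10^6 mm⁴
Solid square: I = a⁴/12  ⇒  a = (12I)^(1/4) = (12×2.132×10^6)^(1/4) = 71.1 mm

a ≈ 71.1 mm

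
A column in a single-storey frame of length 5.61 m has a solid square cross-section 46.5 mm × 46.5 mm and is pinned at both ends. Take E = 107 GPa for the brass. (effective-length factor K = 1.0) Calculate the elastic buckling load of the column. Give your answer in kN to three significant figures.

I = a⁴/12 = 46.5⁴/12 = 3.896×10^5 mm⁴
I = 3.896×10^5 mm⁴ = 3.896×10^-7 m⁴
Effective length L_e = K·L = 1 × 5.61 = 5.610 m
P_cr = π²EI / L_e² = π² × 107×10⁹ × 3.896×10^-7 / 5.610² = 1.307×10^4 N

P_cr ≈ 13.1 kN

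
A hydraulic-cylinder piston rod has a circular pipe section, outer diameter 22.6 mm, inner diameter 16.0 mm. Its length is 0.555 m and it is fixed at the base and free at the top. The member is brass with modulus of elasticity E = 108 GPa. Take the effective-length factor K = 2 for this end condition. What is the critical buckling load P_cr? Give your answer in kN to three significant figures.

P_cr ≈ 8.30 kN

d_o = 22.6 mm, d_i = 16.0 mm
I = π(d_o⁴ − d_i⁴)/64 = π(22.6⁴ − 16.00⁴)/64 = 9.589×10^3 mm⁴
I = 9.589×10^3 mm⁴ = 9.589×10^-9 m⁴
Effective length L_e = K·L = 2 × 0.555 = 1.110 m
P_cr = π²EI / L_e² = π² × 108×10⁹ × 9.589×10^-9 / 1.110² = 8.295×10^3 N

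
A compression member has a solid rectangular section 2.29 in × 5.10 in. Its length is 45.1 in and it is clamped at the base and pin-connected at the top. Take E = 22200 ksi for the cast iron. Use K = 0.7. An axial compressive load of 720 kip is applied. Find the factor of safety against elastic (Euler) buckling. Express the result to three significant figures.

Buckling occurs about the weak axis: I_min = h·b³/12 with b = 2.29 in (the shorter side).
I_min = 5.10×2.29³/12 = 5.104 in⁴
Effective length L_e = K·L = 0.7 × 45.1 = 31.57 in
P_cr = π²EI / L_e² = π² × 22200×10³ × 5.104 / 31.57² = 1.122×10^6 lb
Factor of safety n = P_cr / P = 1122.0 / 720 = 1.56

n ≈ 1.56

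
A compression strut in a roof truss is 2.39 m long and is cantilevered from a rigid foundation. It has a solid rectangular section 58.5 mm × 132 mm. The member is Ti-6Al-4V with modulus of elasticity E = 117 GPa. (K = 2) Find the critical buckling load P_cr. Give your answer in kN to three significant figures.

Buckling occurs about the weak axis: I_min = h·b³/12 with b = 58.5 mm (the shorter side).
I_min = 132×58.5³/12 = 2.202×10^6 mm⁴
I = 2.202×10^6 mm⁴ = 2.202×10^-6 m⁴
Effective length L_e = K·L = 2 × 2.39 = 4.780 m
P_cr = π²EI / L_e² = π² × 117×10⁹ × 2.202×10^-6 / 4.780² = 1.113×10^5 N

P_cr ≈ 111 kN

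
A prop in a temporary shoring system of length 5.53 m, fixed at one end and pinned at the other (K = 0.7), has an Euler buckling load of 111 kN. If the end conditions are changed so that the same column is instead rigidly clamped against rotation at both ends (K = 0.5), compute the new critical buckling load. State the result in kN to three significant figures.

P_cr ∝ 1/K², so P_cr,new = P_cr,old × (K_old/K_new)² = 111 × (0.7/0.5)²
= 111 × 1.960 = 218 kN

P_cr ≈ 218 kN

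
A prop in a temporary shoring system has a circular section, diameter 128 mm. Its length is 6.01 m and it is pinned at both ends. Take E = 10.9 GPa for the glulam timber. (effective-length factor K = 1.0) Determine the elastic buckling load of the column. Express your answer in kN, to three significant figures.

I = πd⁴/64 = π×128⁴/64 = 1.318×10^7 mm⁴
I = 1.318×10^7 mm⁴ = 1.318×10^-5 m⁴
Effective length L_e = K·L = 1 × 6.01 = 6.010 m
P_cr = π²EI / L_e² = π² × 10.9×10⁹ × 1.318×10^-5 / 6.010² = 3.925×10^4 N

P_cr ≈ 39.2 kN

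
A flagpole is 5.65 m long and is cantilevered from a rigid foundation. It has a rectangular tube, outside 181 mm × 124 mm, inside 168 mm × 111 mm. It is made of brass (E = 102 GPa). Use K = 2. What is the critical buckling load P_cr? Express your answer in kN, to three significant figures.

Weak-axis I_min = (h_o·b_o³ − h_i·b_i³)/12 with b_o = 124, b_i = 111.0 mm (shorter outer/inner sides).
I_min = (181×124³ − 168.0×111.0³)/12 = 9.611×10^6 mm⁴
I = 9.611×10^6 mm⁴ = 9.611×10^-6 m⁴
Effective length L_e = K·L = 2 × 5.65 = 11.30 m
P_cr = π²EI / L_e² = π² × 102×10⁹ × 9.611×10^-6 / 11.30² = 7.578×10^4 N

P_cr ≈ 75.8 kN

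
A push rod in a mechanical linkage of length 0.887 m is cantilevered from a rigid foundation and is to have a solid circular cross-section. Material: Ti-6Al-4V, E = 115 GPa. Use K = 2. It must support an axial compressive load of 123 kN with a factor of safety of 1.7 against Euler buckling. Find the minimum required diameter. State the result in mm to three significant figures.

Required P_cr = n·P = 1.7 × 123 = 209.1 kN
L_e = K·L = 2 × 0.887 = 1.774 m
Required I = P_cr·L_e²/(π²E) = 2.091×10^5 × 1.774² / (π² × 1.15×10^11) = 5.798×10^-7 m⁴
I_req = 5.798×10^5 mm⁴
Solid circle: I = πd⁴/64  ⇒  d = (64I/π)^(1/4) = (64×5.798×10^5/π)^(1/4) = 58.6 mm

d ≈ 58.6 mm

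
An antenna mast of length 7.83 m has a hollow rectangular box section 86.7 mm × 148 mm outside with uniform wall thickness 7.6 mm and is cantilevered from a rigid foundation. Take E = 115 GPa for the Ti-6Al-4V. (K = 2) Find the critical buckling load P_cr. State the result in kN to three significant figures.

Inner dimensions: h_i = 148 − 2×7.6 = 132.8 mm, b_i = 86.7 − 2×7.6 = 71.50 mm
Weak-axis I_min = (h_o·b_o³ − h_i·b_i³)/12 with b_o = 86.7, b_i = 71.50 mm (shorter outer/inner sides).
I_min = (148×86.7³ − 132.8×71.50³)/12 = 3.993×10^6 mm⁴
I = 3.993×10^6 mm⁴ = 3.993×10^-6 m⁴
Effective length L_e = K·L = 2 × 7.83 = 15.66 m
P_cr = π²EI / L_e² = π² × 115×10⁹ × 3.993×10^-6 / 15.66² = 1.848×10^4 N

P_cr ≈ 18.5 kN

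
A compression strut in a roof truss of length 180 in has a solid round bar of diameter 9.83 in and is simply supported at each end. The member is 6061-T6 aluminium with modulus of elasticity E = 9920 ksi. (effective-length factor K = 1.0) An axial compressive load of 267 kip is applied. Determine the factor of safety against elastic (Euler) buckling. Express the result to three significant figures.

I = πd⁴/64 = π×9.83⁴/64 = 458.3 in⁴
Effective length L_e = K·L = 1 × 180 = 180.0 in
P_cr = π²EI / L_e² = π² × 9920×10³ × 458.3 / 180.0² = 1.385×10^6 lb
Factor of safety n = P_cr / P = 1385.0 / 267 = 5.19

n ≈ 5.19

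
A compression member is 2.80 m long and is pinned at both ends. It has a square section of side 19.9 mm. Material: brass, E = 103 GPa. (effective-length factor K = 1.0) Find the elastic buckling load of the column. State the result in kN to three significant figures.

P_cr ≈ 1.69 kN

I = a⁴/12 = 19.9⁴/12 = 1.307×10^4 mm⁴
I = 1.307×10^4 mm⁴ = 1.307×10^-8 m⁴
Effective length L_e = K·L = 1 × 2.80 = 2.800 m
P_cr = π²EI / L_e² = π² × 103×10⁹ × 1.307×10^-8 / 2.800² = 1.695×10^3 N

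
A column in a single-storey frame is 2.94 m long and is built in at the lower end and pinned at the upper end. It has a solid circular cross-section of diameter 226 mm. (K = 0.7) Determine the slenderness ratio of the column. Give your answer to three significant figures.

I = πd⁴/64 = π×226⁴/64 = 1.281×10^8 mm⁴
A = 4.011×10^4 mm²;  r_min = √(I/A) = √(1.281×10^8/4.011×10^4) = 56.50 mm
L_e = K·L = 0.7 × 2.94 m = 2.058 m = 2058.0 mm
λ = L_e / r_min = 2058.0 / 56.50 = 36.4

λ ≈ 36.4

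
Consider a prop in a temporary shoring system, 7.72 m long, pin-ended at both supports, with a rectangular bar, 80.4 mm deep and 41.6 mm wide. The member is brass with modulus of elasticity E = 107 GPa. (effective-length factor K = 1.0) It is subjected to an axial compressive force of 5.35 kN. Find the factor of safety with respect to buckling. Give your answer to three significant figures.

n ≈ 1.60

Buckling occurs about the weak axis: I_min = h·b³/12 with b = 41.6 mm (the shorter side).
I_min = 80.4×41.6³/12 = 4.823×10^5 mm⁴
I = 4.823×10^5 mm⁴ = 4.823×10^-7 m⁴
Effective length L_e = K·L = 1 × 7.72 = 7.720 m
P_cr = π²EI / L_e² = π² × 107×10⁹ × 4.823×10^-7 / 7.720² = 8.547×10^3 N
Factor of safety n = P_cr / P = 8.5468 / 5.35 = 1.60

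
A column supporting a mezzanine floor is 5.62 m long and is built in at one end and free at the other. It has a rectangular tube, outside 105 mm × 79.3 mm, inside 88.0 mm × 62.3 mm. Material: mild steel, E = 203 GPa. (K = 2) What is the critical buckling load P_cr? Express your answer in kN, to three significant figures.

Weak-axis I_min = (h_o·b_o³ − h_i·b_i³)/12 with b_o = 79.3, b_i = 62.30 mm (shorter outer/inner sides).
I_min = (105×79.3³ − 88.00×62.30³)/12 = 2.590×10^6 mm⁴
I = 2.590×10^6 mm⁴ = 2.590×10^-6 m⁴
Effective length L_e = K·L = 2 × 5.62 = 11.24 m
P_cr = π²EI / L_e² = π² × 203×10⁹ × 2.590×10^-6 / 11.24² = 4.108×10^4 N

P_cr ≈ 41.1 kN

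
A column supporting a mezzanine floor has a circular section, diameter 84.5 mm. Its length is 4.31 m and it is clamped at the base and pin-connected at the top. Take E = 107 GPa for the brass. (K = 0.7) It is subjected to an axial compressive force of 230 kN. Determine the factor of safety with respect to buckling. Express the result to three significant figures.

I = πd⁴/64 = π×84.5⁴/64 = 2.503×10^6 mm⁴
I = 2.503×10^6 mm⁴ = 2.503×10^-6 m⁴
Effective length L_e = K·L = 0.7 × 4.31 = 3.017 m
P_cr = π²EI / L_e² = π² × 107×10⁹ × 2.503×10^-6 / 3.017² = 2.904×10^5 N
Factor of safety n = P_cr / P = 290.36 / 230 = 1.26

n ≈ 1.26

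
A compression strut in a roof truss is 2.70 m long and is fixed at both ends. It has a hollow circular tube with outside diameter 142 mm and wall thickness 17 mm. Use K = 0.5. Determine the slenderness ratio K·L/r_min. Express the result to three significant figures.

λ ≈ 30.3

Inner diameter d_i = 142 − 2×17 = 108.0 mm
I = π(d_o⁴ − d_i⁴)/64 = π(142⁴ − 108.0⁴)/64 = 1.328×10^7 mm⁴
A = 6.676×10^3 mm²;  r_min = √(I/A) = √(1.328×10^7/6.676×10^3) = 44.60 mm
L_e = K·L = 0.5 × 2.70 m = 1.350 m = 1350.0 mm
λ = L_e / r_min = 1350.0 / 44.60 = 30.3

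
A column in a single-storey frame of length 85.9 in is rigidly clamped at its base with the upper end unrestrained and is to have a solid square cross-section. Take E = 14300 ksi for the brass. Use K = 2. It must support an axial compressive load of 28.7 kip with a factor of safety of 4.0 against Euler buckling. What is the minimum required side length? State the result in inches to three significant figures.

Required P_cr = n·P = 4.0 × 28.7 = 114.8 kip
L_e = K·L = 2 × 85.9 = 171.8 in
Required I = P_cr·L_e²/(π²E) = 1.148×10^5 × 171.8² / (π² × 1.43×10^7) = 24.01 in⁴
Solid square: I = a⁴/12  ⇒  a = (12I)^(1/4) = (12×24.01)^(1/4) = 4.12 in

a ≈ 4.12 in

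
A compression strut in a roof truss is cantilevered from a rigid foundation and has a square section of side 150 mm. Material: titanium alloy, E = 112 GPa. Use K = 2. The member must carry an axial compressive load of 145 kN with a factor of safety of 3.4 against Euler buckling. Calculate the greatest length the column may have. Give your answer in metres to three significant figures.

L_max ≈ 4.86 m

I = a⁴/12 = 150⁴/12 = 4.219×10^7 mm⁴
I = 4.219×10^-5 m⁴
Required critical load P_cr = n·P = 3.4 × 145 = 493.0 kN = 4.930×10^5 N
From P_cr = π²EI/(K·L)²:  L = (1/K)·√(π²EI/P_cr) = (1/2)·√(π²×1.12×10^11×4.219×10^-5/4.930×10^5)
L = 4.86 m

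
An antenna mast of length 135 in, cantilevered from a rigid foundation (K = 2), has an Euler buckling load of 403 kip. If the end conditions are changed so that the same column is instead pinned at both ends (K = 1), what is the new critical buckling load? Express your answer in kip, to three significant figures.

P_cr ≈ 1610 kip

P_cr ∝ 1/K², so P_cr,new = P_cr,old × (K_old/K_new)² = 403 × (2/1)²
= 403 × 4.000 = 1610 kip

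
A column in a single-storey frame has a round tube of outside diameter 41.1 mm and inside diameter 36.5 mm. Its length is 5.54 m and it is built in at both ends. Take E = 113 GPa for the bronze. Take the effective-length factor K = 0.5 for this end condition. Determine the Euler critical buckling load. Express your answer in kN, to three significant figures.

P_cr ≈ 7.70 kN

d_o = 41.1 mm, d_i = 36.5 mm
I = π(d_o⁴ − d_i⁴)/64 = π(41.1⁴ − 36.50⁴)/64 = 5.294×10^4 mm⁴
I = 5.294×10^4 mm⁴ = 5.294×10^-8 m⁴
Effective length L_e = K·L = 0.5 × 5.54 = 2.770 m
P_cr = π²EI / L_e² = π² × 113×10⁹ × 5.294×10^-8 / 2.770² = 7.695×10^3 N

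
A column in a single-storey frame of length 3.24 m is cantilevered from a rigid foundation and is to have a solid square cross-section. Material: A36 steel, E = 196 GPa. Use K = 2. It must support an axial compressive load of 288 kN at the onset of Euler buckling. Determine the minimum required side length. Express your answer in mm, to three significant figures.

L_e = K·L = 2 × 3.24 = 6.480 m
Required I = P_cr·L_e²/(π²E) = 2.880×10^5 × 6.480² / (π² × 1.96×10^11) = 6.252×10^-6 m⁴
I_req = 6.252×10^6 mm⁴
Solid square: I = a⁴/12  ⇒  a = (12I)^(1/4) = (12×6.252×10^6)^(1/4) = 93.1 mm

a ≈ 93.1 mm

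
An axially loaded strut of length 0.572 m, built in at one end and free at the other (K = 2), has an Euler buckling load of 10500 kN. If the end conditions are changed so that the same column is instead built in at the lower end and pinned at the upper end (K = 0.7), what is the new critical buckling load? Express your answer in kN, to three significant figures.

P_cr ∝ 1/K², so P_cr,new = P_cr,old × (K_old/K_new)² = 10500 × (2/0.7)²
= 10500 × 8.163 = 85700 kN

P_cr ≈ 85700 kN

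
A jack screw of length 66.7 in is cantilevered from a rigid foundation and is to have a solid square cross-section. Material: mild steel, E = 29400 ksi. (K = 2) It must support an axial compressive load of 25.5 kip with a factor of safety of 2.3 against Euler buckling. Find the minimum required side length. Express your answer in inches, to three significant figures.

a ≈ 2.56 in

Required P_cr = n·P = 2.3 × 25.5 = 58.65 kip
L_e = K·L = 2 × 66.7 = 133.4 in
Required I = P_cr·L_e²/(π²E) = 5.865×10^4 × 133.4² / (π² × 2.94×10^7) = 3.597 in⁴
Solid square: I = a⁴/12  ⇒  a = (12I)^(1/4) = (12×3.597)^(1/4) = 2.56 in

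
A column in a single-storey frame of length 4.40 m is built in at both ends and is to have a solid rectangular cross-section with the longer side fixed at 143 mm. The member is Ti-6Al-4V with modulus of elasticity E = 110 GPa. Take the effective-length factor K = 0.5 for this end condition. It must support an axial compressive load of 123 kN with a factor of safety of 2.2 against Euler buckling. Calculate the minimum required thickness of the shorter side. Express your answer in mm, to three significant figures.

b ≈ 46.6 mm

Required P_cr = n·P = 2.2 × 123 = 270.6 kN
L_e = K·L = 0.5 × 4.40 = 2.200 m
Required I = P_cr·L_e²/(π²E) = 2.706×10^5 × 2.200² / (π² × 1.10×10^11) = 1.206×10^-6 m⁴
I_req = 1.206×10^6 mm⁴
Rectangle, weak axis: I_min = h·b³/12 with h = 143 mm fixed  ⇒  b = (12I/h)^(1/3) = 46.6 mm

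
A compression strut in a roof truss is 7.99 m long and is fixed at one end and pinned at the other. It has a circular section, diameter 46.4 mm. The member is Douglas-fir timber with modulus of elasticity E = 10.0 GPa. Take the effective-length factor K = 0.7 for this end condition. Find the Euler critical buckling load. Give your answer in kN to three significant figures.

P_cr ≈ 0.718 kN

I = πd⁴/64 = π×46.4⁴/64 = 2.275×10^5 mm⁴
I = 2.275×10^5 mm⁴ = 2.275×10^-7 m⁴
Effective length L_e = K·L = 0.7 × 7.99 = 5.593 m
P_cr = π²EI / L_e² = π² × 10.0×10⁹ × 2.275×10^-7 / 5.593² = 717.9 N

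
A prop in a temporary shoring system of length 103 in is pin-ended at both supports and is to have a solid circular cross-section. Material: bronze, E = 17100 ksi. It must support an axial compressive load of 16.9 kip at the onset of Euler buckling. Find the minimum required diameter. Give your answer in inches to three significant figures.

L_e = K·L = 1 × 103 = 103.0 in
Required I = P_cr·L_e²/(π²E) = 1.690×10^4 × 103.0² / (π² × 1.71×10^7) = 1.062 in⁴
Solid circle: I = πd⁴/64  ⇒  d = (64I/π)^(1/4) = (64×1.062/π)^(1/4) = 2.16 in

d ≈ 2.16 in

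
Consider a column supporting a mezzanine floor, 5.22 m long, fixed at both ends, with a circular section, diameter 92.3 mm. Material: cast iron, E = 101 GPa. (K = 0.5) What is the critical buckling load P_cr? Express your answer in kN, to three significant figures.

I = πd⁴/64 = π×92.3⁴/64 = 3.563×10^6 mm⁴
I = 3.563×10^6 mm⁴ = 3.563×10^-6 m⁴
Effective length L_e = K·L = 0.5 × 5.22 = 2.610 m
P_cr = π²EI / L_e² = π² × 101×10⁹ × 3.563×10^-6 / 2.610² = 5.213×10^5 N

P_cr ≈ 521 kN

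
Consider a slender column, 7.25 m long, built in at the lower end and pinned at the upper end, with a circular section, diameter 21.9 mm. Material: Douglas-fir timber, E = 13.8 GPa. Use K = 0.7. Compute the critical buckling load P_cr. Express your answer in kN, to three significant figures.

P_cr ≈ 0.0597 kN

I = πd⁴/64 = π×21.9⁴/64 = 1.129×10^4 mm⁴
I = 1.129×10^4 mm⁴ = 1.129×10^-8 m⁴
Effective length L_e = K·L = 0.7 × 7.25 = 5.075 m
P_cr = π²EI / L_e² = π² × 13.8×10⁹ × 1.129×10^-8 / 5.075² = 59.71 N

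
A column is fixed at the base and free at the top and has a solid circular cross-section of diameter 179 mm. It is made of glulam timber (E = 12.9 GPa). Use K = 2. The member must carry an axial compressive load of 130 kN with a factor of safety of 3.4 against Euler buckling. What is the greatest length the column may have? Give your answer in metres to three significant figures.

I = πd⁴/64 = π×179⁴/64 = 5.039×10^7 mm⁴
I = 5.039×10^-5 m⁴
Required critical load P_cr = n·P = 3.4 × 130 = 442.0 kN = 4.420×10^5 N
From P_cr = π²EI/(K·L)²:  L = (1/K)·√(π²EI/P_cr) = (1/2)·√(π²×1.29×10^10×5.039×10^-5/4.420×10^5)
L = 1.90 m

L_max ≈ 1.90 m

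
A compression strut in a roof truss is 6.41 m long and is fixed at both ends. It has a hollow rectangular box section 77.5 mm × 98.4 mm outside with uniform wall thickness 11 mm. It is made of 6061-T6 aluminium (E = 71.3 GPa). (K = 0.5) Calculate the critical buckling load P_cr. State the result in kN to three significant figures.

Inner dimensions: h_i = 98.4 − 2×11 = 76.40 mm, b_i = 77.5 − 2×11 = 55.50 mm
Weak-axis I_min = (h_o·b_o³ − h_i·b_i³)/12 with b_o = 77.5, b_i = 55.50 mm (shorter outer/inner sides).
I_min = (98.4×77.5³ − 76.40×55.50³)/12 = 2.729×10^6 mm⁴
I = 2.729×10^6 mm⁴ = 2.729×10^-6 m⁴
Effective length L_e = K·L = 0.5 × 6.41 = 3.205 m
P_cr = π²EI / L_e² = π² × 71.3×10⁹ × 2.729×10^-6 / 3.205² = 1.869×10^5 N

P_cr ≈ 187 kN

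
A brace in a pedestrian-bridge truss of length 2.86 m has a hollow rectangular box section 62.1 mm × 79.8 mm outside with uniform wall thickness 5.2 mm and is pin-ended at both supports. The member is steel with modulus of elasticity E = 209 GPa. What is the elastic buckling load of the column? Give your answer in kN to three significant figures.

P_cr ≈ 200 kN

Inner dimensions: h_i = 79.8 − 2×5.2 = 69.40 mm, b_i = 62.1 − 2×5.2 = 51.70 mm
Weak-axis I_min = (h_o·b_o³ − h_i·b_i³)/12 with b_o = 62.1, b_i = 51.70 mm (shorter outer/inner sides).
I_min = (79.8×62.1³ − 69.40×51.70³)/12 = 7.934×10^5 mm⁴
I = 7.934×10^5 mm⁴ = 7.934×10^-7 m⁴
Effective length L_e = K·L = 1 × 2.86 = 2.860 m
P_cr = π²EI / L_e² = π² × 209×10⁹ × 7.934×10^-7 / 2.860² = 2.001×10^5 N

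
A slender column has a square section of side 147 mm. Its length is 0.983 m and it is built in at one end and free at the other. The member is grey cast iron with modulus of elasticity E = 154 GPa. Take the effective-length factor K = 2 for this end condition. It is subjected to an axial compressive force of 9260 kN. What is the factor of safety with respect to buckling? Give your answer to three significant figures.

n ≈ 1.65

I = a⁴/12 = 147⁴/12 = 3.891×10^7 mm⁴
I = 3.891×10^7 mm⁴ = 3.891×10^-5 m⁴
Effective length L_e = K·L = 2 × 0.983 = 1.966 m
P_cr = π²EI / L_e² = π² × 154×10⁹ × 3.891×10^-5 / 1.966² = 1.530×10^7 N
Factor of safety n = P_cr / P = 15302 / 9260 = 1.65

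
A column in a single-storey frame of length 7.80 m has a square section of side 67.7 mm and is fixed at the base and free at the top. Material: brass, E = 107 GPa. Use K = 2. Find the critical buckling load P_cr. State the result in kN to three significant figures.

I = a⁴/12 = 67.7⁴/12 = 1.751×10^6 mm⁴
I = 1.751×10^6 mm⁴ = 1.751×10^-6 m⁴
Effective length L_e = K·L = 2 × 7.80 = 15.60 m
P_cr = π²EI / L_e² = π² × 107×10⁹ × 1.751×10^-6 / 15.60² = 7.596×10^3 N

P_cr ≈ 7.60 kN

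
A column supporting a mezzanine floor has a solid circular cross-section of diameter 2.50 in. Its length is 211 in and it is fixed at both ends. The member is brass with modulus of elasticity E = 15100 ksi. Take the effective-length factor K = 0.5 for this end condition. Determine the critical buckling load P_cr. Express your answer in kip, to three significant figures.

P_cr ≈ 25.7 kip

I = πd⁴/64 = π×2.50⁴/64 = 1.917 in⁴
Effective length L_e = K·L = 0.5 × 211 = 105.5 in
P_cr = π²EI / L_e² = π² × 15100×10³ × 1.917 / 105.5² = 2.567×10^4 lb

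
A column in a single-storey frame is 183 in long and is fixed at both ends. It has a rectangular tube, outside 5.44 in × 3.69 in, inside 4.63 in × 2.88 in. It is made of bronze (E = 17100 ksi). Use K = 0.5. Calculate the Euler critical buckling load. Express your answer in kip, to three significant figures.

Weak-axis I_min = (h_o·b_o³ − h_i·b_i³)/12 with b_o = 3.69, b_i = 2.880 in (shorter outer/inner sides).
I_min = (5.44×3.69³ − 4.630×2.880³)/12 = 13.56 in⁴
Effective length L_e = K·L = 0.5 × 183 = 91.50 in
P_cr = π²EI / L_e² = π² × 17100×10³ × 13.56 / 91.50² = 2.734×10^5 lb

P_cr ≈ 273 kip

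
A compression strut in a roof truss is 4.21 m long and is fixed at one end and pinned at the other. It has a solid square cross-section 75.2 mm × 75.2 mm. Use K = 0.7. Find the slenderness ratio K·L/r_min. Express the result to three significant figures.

I = a⁴/12 = 75.2⁴/12 = 2.665×10^6 mm⁴
A = 5.655×10^3 mm²;  r_min = √(I/A) = √(2.665×10^6/5.655×10^3) = 21.71 mm
L_e = K·L = 0.7 × 4.21 m = 2.947 m = 2947.0 mm
λ = L_e / r_min = 2947.0 / 21.71 = 136

λ ≈ 136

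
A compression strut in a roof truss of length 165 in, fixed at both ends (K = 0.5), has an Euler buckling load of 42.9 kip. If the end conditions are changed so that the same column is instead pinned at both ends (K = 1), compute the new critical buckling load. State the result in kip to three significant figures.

P_cr ∝ 1/K², so P_cr,new = P_cr,old × (K_old/K_new)² = 42.9 × (0.5/1)²
= 42.9 × 0.2500 = 10.7 kip

P_cr ≈ 10.7 kip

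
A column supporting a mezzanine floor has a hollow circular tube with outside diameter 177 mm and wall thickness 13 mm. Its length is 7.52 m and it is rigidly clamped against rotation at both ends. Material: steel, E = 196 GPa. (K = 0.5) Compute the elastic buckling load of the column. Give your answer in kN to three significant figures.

Inner diameter d_i = 177 − 2×13 = 151.0 mm
I = π(d_o⁴ − d_i⁴)/64 = π(177⁴ − 151.0⁴)/64 = 2.266×10^7 mm⁴
I = 2.266×10^7 mm⁴ = 2.266×10^-5 m⁴
Effective length L_e = K·L = 0.5 × 7.52 = 3.760 m
P_cr = π²EI / L_e² = π² × 196×10⁹ × 2.266×10^-5 / 3.760² = 3.101×10^6 N

P_cr ≈ 3100 kN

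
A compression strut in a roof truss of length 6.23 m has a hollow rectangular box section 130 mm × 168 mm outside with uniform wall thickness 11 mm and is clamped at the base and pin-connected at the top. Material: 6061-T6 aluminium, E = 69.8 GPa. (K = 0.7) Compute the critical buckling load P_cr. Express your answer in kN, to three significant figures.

P_cr ≈ 559 kN

Inner dimensions: h_i = 168 − 2×11 = 146.0 mm, b_i = 130 − 2×11 = 108.0 mm
Weak-axis I_min = (h_o·b_o³ − h_i·b_i³)/12 with b_o = 130, b_i = 108.0 mm (shorter outer/inner sides).
I_min = (168×130³ − 146.0×108.0³)/12 = 1.543×10^7 mm⁴
I = 1.543×10^7 mm⁴ = 1.543×10^-5 m⁴
Effective length L_e = K·L = 0.7 × 6.23 = 4.361 m
P_cr = π²EI / L_e² = π² × 69.8×10⁹ × 1.543×10^-5 / 4.361² = 5.590×10^5 N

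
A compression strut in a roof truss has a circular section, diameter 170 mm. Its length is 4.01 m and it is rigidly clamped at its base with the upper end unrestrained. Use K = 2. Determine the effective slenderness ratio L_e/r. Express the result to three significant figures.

λ ≈ 189

I = πd⁴/64 = π×170⁴/64 = 4.100×10^7 mm⁴
A = 2.270×10^4 mm²;  r_min = √(I/A) = √(4.100×10^7/2.270×10^4) = 42.50 mm
L_e = K·L = 2 × 4.01 m = 8.020 m = 8020.0 mm
λ = L_e / r_min = 8020.0 / 42.50 = 189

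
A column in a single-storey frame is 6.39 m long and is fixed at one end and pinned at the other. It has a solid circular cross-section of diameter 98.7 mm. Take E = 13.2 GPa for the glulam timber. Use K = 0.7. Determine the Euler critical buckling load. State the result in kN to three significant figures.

I = πd⁴/64 = π×98.7⁴/64 = 4.658×10^6 mm⁴
I = 4.658×10^6 mm⁴ = 4.658×10^-6 m⁴
Effective length L_e = K·L = 0.7 × 6.39 = 4.473 m
P_cr = π²EI / L_e² = π² × 13.2×10⁹ × 4.658×10^-6 / 4.473² = 3.033×10^4 N

P_cr ≈ 30.3 kN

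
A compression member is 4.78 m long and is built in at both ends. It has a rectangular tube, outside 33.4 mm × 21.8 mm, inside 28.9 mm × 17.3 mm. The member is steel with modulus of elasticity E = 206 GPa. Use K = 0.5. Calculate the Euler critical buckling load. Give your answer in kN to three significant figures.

P_cr ≈ 5.83 kN

Weak-axis I_min = (h_o·b_o³ − h_i·b_i³)/12 with b_o = 21.8, b_i = 17.30 mm (shorter outer/inner sides).
I_min = (33.4×21.8³ − 28.90×17.30³)/12 = 1.637×10^4 mm⁴
I = 1.637×10^4 mm⁴ = 1.637×10^-8 m⁴
Effective length L_e = K·L = 0.5 × 4.78 = 2.390 m
P_cr = π²EI / L_e² = π² × 206×10⁹ × 1.637×10^-8 / 2.390² = 5.825×10^3 N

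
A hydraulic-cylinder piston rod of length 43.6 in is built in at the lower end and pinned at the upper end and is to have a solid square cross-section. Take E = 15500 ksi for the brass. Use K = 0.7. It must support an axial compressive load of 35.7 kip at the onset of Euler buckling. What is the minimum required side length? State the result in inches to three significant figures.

L_e = K·L = 0.7 × 43.6 = 30.52 in
Required I = P_cr·L_e²/(π²E) = 3.570×10^4 × 30.52² / (π² × 1.55×10^7) = 0.2174 in⁴
Solid square: I = a⁴/12  ⇒  a = (12I)^(1/4) = (12×0.2174)^(1/4) = 1.27 in

a ≈ 1.27 in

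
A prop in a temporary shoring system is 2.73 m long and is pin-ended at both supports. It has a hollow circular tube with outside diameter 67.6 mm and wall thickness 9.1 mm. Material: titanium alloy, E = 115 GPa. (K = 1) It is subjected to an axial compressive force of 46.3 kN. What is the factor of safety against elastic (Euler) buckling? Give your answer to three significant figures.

Inner diameter d_i = 67.6 − 2×9.1 = 49.40 mm
I = π(d_o⁴ − d_i⁴)/64 = π(67.6⁴ − 49.40⁴)/64 = 7.327×10^5 mm⁴
I = 7.327×10^5 mm⁴ = 7.327×10^-7 m⁴
Effective length L_e = K·L = 1 × 2.73 = 2.730 m
P_cr = π²EI / L_e² = π² × 115×10⁹ × 7.327×10^-7 / 2.730² = 1.116×10^5 N
Factor of safety n = P_cr / P = 111.59 / 46.3 = 2.41

n ≈ 2.41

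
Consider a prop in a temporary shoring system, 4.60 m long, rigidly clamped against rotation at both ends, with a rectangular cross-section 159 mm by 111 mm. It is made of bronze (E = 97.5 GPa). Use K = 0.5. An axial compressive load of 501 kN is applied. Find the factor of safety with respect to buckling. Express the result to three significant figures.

n ≈ 6.58

Buckling occurs about the weak axis: I_min = h·b³/12 with b = 111 mm (the shorter side).
I_min = 159×111³/12 = 1.812×10^7 mm⁴
I = 1.812×10^7 mm⁴ = 1.812×10^-5 m⁴
Effective length L_e = K·L = 0.5 × 4.60 = 2.300 m
P_cr = π²EI / L_e² = π² × 97.5×10⁹ × 1.812×10^-5 / 2.300² = 3.296×10^6 N
Factor of safety n = P_cr / P = 3296.4 / 501 = 6.58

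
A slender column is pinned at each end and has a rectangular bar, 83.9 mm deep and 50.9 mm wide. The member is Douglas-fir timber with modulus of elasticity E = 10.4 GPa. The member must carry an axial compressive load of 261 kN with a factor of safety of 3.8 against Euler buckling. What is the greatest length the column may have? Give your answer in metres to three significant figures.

L_max ≈ 0.309 m

Buckling occurs about the weak axis: I_min = h·b³/12 with b = 50.9 mm (the shorter side).
I_min = 83.9×50.9³/12 = 9.220×10^5 mm⁴
I = 9.220×10^-7 m⁴
Required critical load P_cr = n·P = 3.8 × 261 = 991.8 kN = 9.918×10^5 N
From P_cr = π²EI/(K·L)²:  L = (1/K)·√(π²EI/P_cr) = (1/1)·√(π²×1.04×10^10×9.220×10^-7/9.918×10^5)
L = 0.309 m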